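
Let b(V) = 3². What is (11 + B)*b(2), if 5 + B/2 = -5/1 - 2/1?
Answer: -117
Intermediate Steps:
b(V) = 9
B = -24 (B = -10 + 2*(-5/1 - 2/1) = -10 + 2*(-5*1 - 2*1) = -10 + 2*(-5 - 2) = -10 + 2*(-7) = -10 - 14 = -24)
(11 + B)*b(2) = (11 - 24)*9 = -13*9 = -117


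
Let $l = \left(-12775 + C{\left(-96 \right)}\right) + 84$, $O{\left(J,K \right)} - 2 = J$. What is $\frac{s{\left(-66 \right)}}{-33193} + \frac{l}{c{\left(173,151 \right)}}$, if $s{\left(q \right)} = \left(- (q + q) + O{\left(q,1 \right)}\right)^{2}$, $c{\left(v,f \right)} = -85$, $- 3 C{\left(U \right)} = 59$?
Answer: $\frac{1264536356}{8464215} \approx 149.4$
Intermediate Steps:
$O{\left(J,K \right)} = 2 + J$
$C{\left(U \right)} = - \frac{59}{3}$ ($C{\left(U \right)} = \left(- \frac{1}{3}\right) 59 = - \frac{59}{3}$)
$s{\left(q \right)} = \left(2 - q\right)^{2}$ ($s{\left(q \right)} = \left(- (q + q) + \left(2 + q\right)\right)^{2} = \left(- 2 q + \left(2 + q\right)\right)^{2} = \left(2 - q\right)^{2}$)
$l = - \frac{38132}{3}$ ($l = \left(-12775 - \frac{59}{3}\right) + 84 = - \frac{38384}{3} + 84 = - \frac{38132}{3} \approx -12711.0$)
$\frac{s{\left(-66 \right)}}{-33193} + \frac{l}{c{\left(173,151 \right)}} = \frac{\left(-2 - 66\right)^{2}}{-33193} - \frac{38132}{3 \left(-85\right)} = \left(-68\right)^{2} \left(- \frac{1}{33193}\right) - - \frac{38132}{255} = 4624 \left(- \frac{1}{33193}\right) + \frac{38132}{255} = - \frac{4624}{33193} + \frac{38132}{255} = \frac{1264536356}{8464215}$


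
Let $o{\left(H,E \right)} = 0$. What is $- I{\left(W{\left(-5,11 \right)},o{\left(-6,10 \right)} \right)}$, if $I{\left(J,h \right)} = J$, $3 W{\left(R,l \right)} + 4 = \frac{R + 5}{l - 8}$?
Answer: $\frac{4}{3} \approx 1.3333$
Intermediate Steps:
$W{\left(R,l \right)} = - \frac{4}{3} + \frac{5 + R}{3 \left(-8 + l\right)}$ ($W{\left(R,l \right)} = - \frac{4}{3} + \frac{\left(R + 5\right) \frac{1}{l - 8}}{3} = - \frac{4}{3} + \frac{\left(5 + R\right) \frac{1}{-8 + l}}{3} = - \frac{4}{3} + \frac{\frac{1}{-8 + l} \left(5 + R\right)}{3} = - \frac{4}{3} + \frac{5 + R}{3 \left(-8 + l\right)}$)
$- I{\left(W{\left(-5,11 \right)},o{\left(-6,10 \right)} \right)} = - \frac{37 - 5 - 44}{3 \left(-8 + 11\right)} = - \frac{37 - 5 - 44}{3 \cdot 3} = - \frac{-12}{3 \cdot 3} = \left(-1\right) \left(- \frac{4}{3}\right) = \frac{4}{3}$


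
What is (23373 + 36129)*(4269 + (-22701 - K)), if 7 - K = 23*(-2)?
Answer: -1099894470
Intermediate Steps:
K = 53 (K = 7 - 23*(-2) = 7 - 1*(-46) = 7 + 46 = 53)
(23373 + 36129)*(4269 + (-22701 - K)) = (23373 + 36129)*(4269 + (-22701 - 1*53)) = 59502*(4269 + (-22701 - 53)) = 59502*(4269 - 22754) = 59502*(-18485) = -1099894470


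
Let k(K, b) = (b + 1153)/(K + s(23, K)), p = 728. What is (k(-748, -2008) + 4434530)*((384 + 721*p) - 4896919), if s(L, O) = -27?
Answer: -3004861712042687/155 ≈ -1.9386e+13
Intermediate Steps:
k(K, b) = (1153 + b)/(-27 + K) (k(K, b) = (b + 1153)/(K - 27) = (1153 + b)/(-27 + K))
(k(-748, -2008) + 4434530)*((384 + 721*p) - 4896919) = ((1153 - 2008)/(-27 - 748) + 4434530)*((384 + 721*728) - 4896919) = (-855/(-775) + 4434530)*((384 + 524888) - 4896919) = (-1/775*(-855) + 4434530)*(525272 - 4896919) = (171/155 + 4434530)*(-4371647) = (687352321/155)*(-4371647) = -3004861712042687/155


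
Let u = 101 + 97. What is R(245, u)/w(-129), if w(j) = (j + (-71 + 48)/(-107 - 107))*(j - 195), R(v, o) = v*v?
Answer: 6422675/4468446 ≈ 1.4373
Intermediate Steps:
u = 198
R(v, o) = v²
w(j) = (-195 + j)*(23/214 + j) (w(j) = (j - 23/(-214))*(-195 + j) = (j - 23*(-1/214))*(-195 + j) = (j + 23/214)*(-195 + j) = (23/214 + j)*(-195 + j) = (-195 + j)*(23/214 + j))
R(245, u)/w(-129) = 245²/(-4485/214 + (-129)² - 41707/214*(-129)) = 60025/(-4485/214 + 16641 + 5380203/214) = 60025/(4468446/107) = 60025*(107/4468446) = 6422675/4468446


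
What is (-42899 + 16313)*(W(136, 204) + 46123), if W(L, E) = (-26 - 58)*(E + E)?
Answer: -315070686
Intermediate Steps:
W(L, E) = -168*E
(-42899 + 16313)*(W(136, 204) + 46123) = (-42899 + 16313)*(-168*204 + 46123) = -26586*(-34272 + 46123) = -26586*11851 = -315070686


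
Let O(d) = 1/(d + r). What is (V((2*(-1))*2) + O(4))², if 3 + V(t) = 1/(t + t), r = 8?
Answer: 5329/576 ≈ 9.2517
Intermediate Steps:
V(t) = -3 + 1/(2*t) (V(t) = -3 + 1/(t + t) = -3 + 1/(2*t))
O(d) = 1/(8 + d) (O(d) = 1/(d + 8) = 1/(8 + d))
(V((2*(-1))*2) + O(4))² = ((-3 + 1/(2*(((2*(-1))*2)))) + 1/(8 + 4))² = ((-3 + 1/(2*((-2*2)))) + 1/12)² = ((-3 + (½)/(-4)) + 1/12)² = ((-3 + (½)*(-¼)) + 1/12)² = ((-3 - ⅛) + 1/12)² = (-25/8 + 1/12)² = (-73/24)² = 5329/576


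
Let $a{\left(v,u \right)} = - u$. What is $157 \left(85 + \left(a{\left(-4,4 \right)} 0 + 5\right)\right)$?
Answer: $14130$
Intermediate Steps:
$157 \left(85 + \left(a{\left(-4,4 \right)} 0 + 5\right)\right) = 157 \left(85 + \left(\left(-1\right) 4 \cdot 0 + 5\right)\right) = 157 \left(85 + \left(\left(-4\right) 0 + 5\right)\right) = 157 \left(85 + \left(0 + 5\right)\right) = 157 \left(85 + 5\right) = 157 \cdot 90 = 14130$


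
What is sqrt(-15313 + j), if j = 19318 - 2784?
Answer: sqrt(1221) ≈ 34.943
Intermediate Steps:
j = 16534
sqrt(-15313 + j) = sqrt(-15313 + 16534) = sqrt(1221)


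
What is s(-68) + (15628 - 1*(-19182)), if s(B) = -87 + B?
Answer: 34655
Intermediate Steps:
s(-68) + (15628 - 1*(-19182)) = (-87 - 68) + (15628 - 1*(-19182)) = -155 + (15628 + 19182) = -155 + 34810 = 34655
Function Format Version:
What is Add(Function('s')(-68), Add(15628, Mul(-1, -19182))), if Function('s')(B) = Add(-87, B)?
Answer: 34655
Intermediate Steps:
Add(Function('s')(-68), Add(15628, Mul(-1, -19182))) = Add(Add(-87, -68), Add(15628, Mul(-1, -19182))) = Add(-155, Add(15628, 19182)) = Add(-155, 34810) = 34655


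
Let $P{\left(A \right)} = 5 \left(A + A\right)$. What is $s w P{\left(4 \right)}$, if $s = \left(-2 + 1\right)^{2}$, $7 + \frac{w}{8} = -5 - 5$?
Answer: $-5440$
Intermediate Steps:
$P{\left(A \right)} = 10 A$ ($P{\left(A \right)} = 5 \cdot 2 A = 10 A$)
$w = -136$ ($w = -56 + 8 \left(-5 - 5\right) = -56 + 8 \left(-10\right) = -56 - 80 = -136$)
$s = 1$ ($s = \left(-1\right)^{2} = 1$)
$s w P{\left(4 \right)} = 1 \left(-136\right) 10 \cdot 4 = \left(-136\right) 40 = -5440$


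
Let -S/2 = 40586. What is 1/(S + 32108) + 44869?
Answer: 2201452615/49064 ≈ 44869.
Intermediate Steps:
S = -81172 (S = -2*40586 = -81172)
1/(S + 32108) + 44869 = 1/(-81172 + 32108) + 44869 = 1/(-49064) + 44869 = -1/49064 + 44869 = 2201452615/49064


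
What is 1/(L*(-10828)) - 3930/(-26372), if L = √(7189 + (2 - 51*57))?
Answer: 1965/13186 - √119/7731192 ≈ 0.14902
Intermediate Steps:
L = 6*√119 (L = √(7189 + (2 - 2907)) = √(7189 - 2905) = √4284 = 6*√119 ≈ 65.452)
1/(L*(-10828)) - 3930/(-26372) = 1/((6*√119)*(-10828)) - 3930/(-26372) = (√119/714)*(-1/10828) - 3930*(-1/26372) = -√119/7731192 + 1965/13186 = 1965/13186 - √119/7731192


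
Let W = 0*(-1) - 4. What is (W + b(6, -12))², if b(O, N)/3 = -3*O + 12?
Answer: 484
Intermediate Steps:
b(O, N) = 36 - 9*O (b(O, N) = 3*(-3*O + 12) = 3*(12 - 3*O) = 36 - 9*O)
W = -4 (W = 0 - 4 = -4)
(W + b(6, -12))² = (-4 + (36 - 9*6))² = (-4 + (36 - 54))² = (-4 - 18)² = (-22)² = 484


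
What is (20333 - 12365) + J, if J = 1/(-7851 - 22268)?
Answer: 239988191/30119 ≈ 7968.0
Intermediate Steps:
J = -1/30119 (J = 1/(-30119) = -1/30119 ≈ -3.3202e-5)
(20333 - 12365) + J = (20333 - 12365) - 1/30119 = 7968 - 1/30119 = 239988191/30119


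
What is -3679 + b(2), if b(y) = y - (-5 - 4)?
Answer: -3668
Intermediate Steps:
b(y) = 9 + y (b(y) = y - 1*(-9) = y + 9 = 9 + y)
-3679 + b(2) = -3679 + (9 + 2) = -3679 + 11 = -3668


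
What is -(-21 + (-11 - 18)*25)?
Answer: 746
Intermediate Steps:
-(-21 + (-11 - 18)*25) = -(-21 - 29*25) = -(-21 - 725) = -1*(-746) = 746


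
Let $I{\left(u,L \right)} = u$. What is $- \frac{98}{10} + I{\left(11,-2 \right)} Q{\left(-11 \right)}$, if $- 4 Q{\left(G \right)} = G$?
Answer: $\frac{409}{20} \approx 20.45$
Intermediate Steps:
$Q{\left(G \right)} = - \frac{G}{4}$
$- \frac{98}{10} + I{\left(11,-2 \right)} Q{\left(-11 \right)} = - \frac{98}{10} + 11 \left(\left(- \frac{1}{4}\right) \left(-11\right)\right) = \left(-98\right) \frac{1}{10} + 11 \cdot \frac{11}{4} = - \frac{49}{5} + \frac{121}{4} = \frac{409}{20}$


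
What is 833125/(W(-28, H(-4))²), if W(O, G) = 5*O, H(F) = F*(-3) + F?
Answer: 33325/784 ≈ 42.506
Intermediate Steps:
H(F) = -2*F (H(F) = -3*F + F = -2*F)
833125/(W(-28, H(-4))²) = 833125/((5*(-28))²) = 833125/((-140)²) = 833125/19600 = 833125*(1/19600) = 33325/784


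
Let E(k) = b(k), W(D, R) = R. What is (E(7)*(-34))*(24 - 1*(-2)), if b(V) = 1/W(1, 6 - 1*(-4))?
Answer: -442/5 ≈ -88.400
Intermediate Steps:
b(V) = 1/10 (b(V) = 1/(6 - 1*(-4)) = 1/(6 + 4) = 1/10)
E(k) = 1/10
(E(7)*(-34))*(24 - 1*(-2)) = ((1/10)*(-34))*(24 - 1*(-2)) = -17*(24 + 2)/5 = -17/5*26 = -442/5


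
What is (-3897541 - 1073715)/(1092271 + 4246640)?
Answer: -4971256/5338911 ≈ -0.93114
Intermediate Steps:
(-3897541 - 1073715)/(1092271 + 4246640) = -4971256/5338911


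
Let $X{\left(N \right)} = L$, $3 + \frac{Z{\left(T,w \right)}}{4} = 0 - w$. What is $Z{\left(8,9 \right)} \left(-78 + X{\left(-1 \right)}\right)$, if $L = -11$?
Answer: $4272$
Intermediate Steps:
$Z{\left(T,w \right)} = -12 - 4 w$ ($Z{\left(T,w \right)} = -12 + 4 \left(0 - w\right) = -12 + 4 \left(- w\right) = -12 - 4 w$)
$X{\left(N \right)} = -11$
$Z{\left(8,9 \right)} \left(-78 + X{\left(-1 \right)}\right) = \left(-12 - 36\right) \left(-78 - 11\right) = \left(-12 - 36\right) \left(-89\right) = \left(-48\right) \left(-89\right) = 4272$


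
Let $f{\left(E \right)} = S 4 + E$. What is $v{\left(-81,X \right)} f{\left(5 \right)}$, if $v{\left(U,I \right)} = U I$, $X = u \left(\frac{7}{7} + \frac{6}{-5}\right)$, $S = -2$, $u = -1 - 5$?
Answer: $\frac{1458}{5} \approx 291.6$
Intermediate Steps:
$u = -6$
$f{\left(E \right)} = -8 + E$ ($f{\left(E \right)} = \left(-2\right) 4 + E = -8 + E$)
$X = \frac{6}{5}$ ($X = - 6 \left(\frac{7}{7} + \frac{6}{-5}\right) = - 6 \left(7 \cdot \frac{1}{7} + 6 \left(- \frac{1}{5}\right)\right) = - 6 \left(1 - \frac{6}{5}\right) = \left(-6\right) \left(- \frac{1}{5}\right) = \frac{6}{5} \approx 1.2$)
$v{\left(U,I \right)} = I U$
$v{\left(-81,X \right)} f{\left(5 \right)} = \frac{6}{5} \left(-81\right) \left(-8 + 5\right) = \left(- \frac{486}{5}\right) \left(-3\right) = \frac{1458}{5}$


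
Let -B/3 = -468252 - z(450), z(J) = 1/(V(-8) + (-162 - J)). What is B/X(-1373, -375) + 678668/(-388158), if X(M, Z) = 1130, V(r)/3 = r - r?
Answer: 18513013011979/14913030360 ≈ 1241.4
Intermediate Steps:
V(r) = 0 (V(r) = 3*(r - r) = 3*0 = 0)
z(J) = 1/(-162 - J) (z(J) = 1/(0 + (-162 - J)) = 1/(-162 - J))
B = 286570223/204 (B = -3*(-468252 - (-1)/(162 + 450)) = -3*(-468252 - (-1)/612) = -3*(-468252 - 1*(-1/612)) = -3*(-468252 + 1/612) = -3*(-286570223/612) = 286570223/204 ≈ 1.4048e+6)
B/X(-1373, -375) + 678668/(-388158) = (286570223/204)/1130 + 678668/(-388158) = (286570223/204)*(1/1130) + 678668*(-1/388158) = 286570223/230520 - 339334/194079 = 18513013011979/14913030360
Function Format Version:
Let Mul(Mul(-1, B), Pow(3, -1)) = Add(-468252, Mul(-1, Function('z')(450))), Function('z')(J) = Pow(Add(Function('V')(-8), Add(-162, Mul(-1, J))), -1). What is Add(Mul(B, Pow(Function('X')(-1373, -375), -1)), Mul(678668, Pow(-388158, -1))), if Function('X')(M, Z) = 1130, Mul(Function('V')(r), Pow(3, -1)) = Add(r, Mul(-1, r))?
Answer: Rational(18513013011979, 14913030360) ≈ 1241.4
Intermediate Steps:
Function('V')(r) = 0 (Function('V')(r) = Mul(3, Add(r, Mul(-1, r))) = Mul(3, 0) = 0)
Function('z')(J) = Pow(Add(-162, Mul(-1, J)), -1) (Function('z')(J) = Pow(Add(0, Add(-162, Mul(-1, J))), -1) = Pow(Add(-162, Mul(-1, J)), -1))
B = Rational(286570223, 204) (B = Mul(-3, Add(-468252, Mul(-1, Mul(-1, Pow(Add(162, 450), -1))))) = Mul(-3, Add(-468252, Mul(-1, Mul(-1, Pow(612, -1))))) = Mul(-3, Add(-468252, Mul(-1, Mul(-1, Rational(1, 612))))) = Mul(-3, Add(-468252, Mul(-1, Rational(-1, 612)))) = Mul(-3, Add(-468252, Rational(1, 612))) = Mul(-3, Rational(-286570223, 612)) = Rational(286570223, 204) ≈ 1.4048e+6)
Add(Mul(B, Pow(Function('X')(-1373, -375), -1)), Mul(678668, Pow(-388158, -1))) = Add(Mul(Rational(286570223, 204), Pow(1130, -1)), Mul(678668, Pow(-388158, -1))) = Add(Mul(Rational(286570223, 204), Rational(1, 1130)), Mul(678668, Rational(-1, 388158))) = Add(Rational(286570223, 230520), Rational(-339334, 194079)) = Rational(18513013011979, 14913030360)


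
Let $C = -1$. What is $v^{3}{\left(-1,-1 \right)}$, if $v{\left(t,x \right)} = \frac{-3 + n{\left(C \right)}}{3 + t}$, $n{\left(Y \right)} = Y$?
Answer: $-8$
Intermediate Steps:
$v{\left(t,x \right)} = - \frac{4}{3 + t}$ ($v{\left(t,x \right)} = \frac{-3 - 1}{3 + t} = - \frac{4}{3 + t}$)
$v^{3}{\left(-1,-1 \right)} = \left(- \frac{4}{3 - 1}\right)^{3} = \left(- \frac{4}{2}\right)^{3} = \left(\left(-4\right) \frac{1}{2}\right)^{3} = \left(-2\right)^{3} = -8$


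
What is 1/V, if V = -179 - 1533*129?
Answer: -1/197936 ≈ -5.0521e-6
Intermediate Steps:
V = -197936 (V = -179 - 197757 = -197936)
1/V = 1/(-197936) = -1/197936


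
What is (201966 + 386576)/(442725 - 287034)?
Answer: 588542/155691 ≈ 3.7802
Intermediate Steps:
(201966 + 386576)/(442725 - 287034) = 588542/155691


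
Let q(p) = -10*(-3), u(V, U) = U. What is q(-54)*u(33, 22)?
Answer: 660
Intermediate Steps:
q(p) = 30
q(-54)*u(33, 22) = 30*22 = 660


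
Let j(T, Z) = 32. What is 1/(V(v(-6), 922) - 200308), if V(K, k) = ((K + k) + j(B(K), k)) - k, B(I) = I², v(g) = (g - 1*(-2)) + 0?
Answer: -1/200280 ≈ -4.9930e-6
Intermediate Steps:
v(g) = 2 + g (v(g) = (g + 2) + 0 = (2 + g) + 0 = 2 + g)
V(K, k) = 32 + K (V(K, k) = ((K + k) + 32) - k = (32 + K + k) - k = 32 + K)
1/(V(v(-6), 922) - 200308) = 1/((32 + (2 - 6)) - 200308) = 1/((32 - 4) - 200308) = 1/(28 - 200308) = 1/(-200280) = -1/200280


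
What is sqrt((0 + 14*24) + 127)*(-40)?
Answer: -40*sqrt(463) ≈ -860.70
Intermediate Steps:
sqrt((0 + 14*24) + 127)*(-40) = sqrt((0 + 336) + 127)*(-40) = sqrt(336 + 127)*(-40) = sqrt(463)*(-40) = -40*sqrt(463)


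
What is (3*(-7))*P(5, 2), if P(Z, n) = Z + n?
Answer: -147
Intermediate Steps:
(3*(-7))*P(5, 2) = (3*(-7))*(5 + 2) = -21*7 = -147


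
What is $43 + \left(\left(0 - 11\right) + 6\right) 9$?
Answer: $-2$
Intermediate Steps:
$43 + \left(\left(0 - 11\right) + 6\right) 9 = 43 + \left(-11 + 6\right) 9 = 43 - 45 = -2$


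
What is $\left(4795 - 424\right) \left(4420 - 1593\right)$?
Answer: $12356817$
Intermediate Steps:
$\left(4795 - 424\right) \left(4420 - 1593\right) = 4371 \cdot 2827 = 12356817$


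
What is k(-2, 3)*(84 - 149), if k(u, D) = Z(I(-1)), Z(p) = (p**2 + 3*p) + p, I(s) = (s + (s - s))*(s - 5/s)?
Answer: 0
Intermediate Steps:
I(s) = s*(s - 5/s) (I(s) = (s + 0)*(s - 5/s) = s*(s - 5/s))
Z(p) = p**2 + 4*p
k(u, D) = 0 (k(u, D) = (-5 + (-1)**2)*(4 + (-5 + (-1)**2)) = (-5 + 1)*(4 + (-5 + 1)) = -4*(4 - 4) = -4*0 = 0)
k(-2, 3)*(84 - 149) = 0*(84 - 149) = 0*(-65) = 0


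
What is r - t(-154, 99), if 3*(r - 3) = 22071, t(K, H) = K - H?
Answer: 7613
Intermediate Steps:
r = 7360 (r = 3 + (1/3)*22071 = 3 + 7357 = 7360)
r - t(-154, 99) = 7360 - (-154 - 1*99) = 7360 - (-154 - 99) = 7360 - 1*(-253) = 7360 + 253 = 7613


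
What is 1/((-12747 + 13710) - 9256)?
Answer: -1/8293 ≈ -0.00012058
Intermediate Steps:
1/((-12747 + 13710) - 9256) = 1/(963 - 9256) = 1/(-8293) = -1/8293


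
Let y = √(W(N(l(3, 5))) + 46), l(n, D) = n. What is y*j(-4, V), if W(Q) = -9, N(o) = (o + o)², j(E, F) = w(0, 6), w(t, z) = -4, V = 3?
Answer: -4*√37 ≈ -24.331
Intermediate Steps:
j(E, F) = -4
N(o) = 4*o² (N(o) = (2*o)² = 4*o²)
y = √37 (y = √(-9 + 46) = √37 ≈ 6.0828)
y*j(-4, V) = √37*(-4) = -4*√37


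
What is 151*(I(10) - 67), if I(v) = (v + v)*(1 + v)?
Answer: 23103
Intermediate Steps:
I(v) = 2*v*(1 + v) (I(v) = (2*v)*(1 + v) = 2*v*(1 + v))
151*(I(10) - 67) = 151*(2*10*(1 + 10) - 67) = 151*(2*10*11 - 67) = 151*(220 - 67) = 151*153 = 23103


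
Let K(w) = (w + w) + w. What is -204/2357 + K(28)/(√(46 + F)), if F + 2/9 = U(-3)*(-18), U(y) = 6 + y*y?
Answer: -204/2357 - 126*I*√2018/1009 ≈ -0.086551 - 5.6097*I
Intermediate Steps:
K(w) = 3*w (K(w) = 2*w + w = 3*w)
U(y) = 6 + y²
F = -2432/9 (F = -2/9 + (6 + (-3)²)*(-18) = -2/9 + (6 + 9)*(-18) = -2/9 + 15*(-18) = -2/9 - 270 = -2432/9 ≈ -270.22)
-204/2357 + K(28)/(√(46 + F)) = -204/2357 + (3*28)/(√(46 - 2432/9)) = -204*1/2357 + 84/(√(-2018/9)) = -204/2357 + 84/((I*√2018/3)) = -204/2357 + 84*(-3*I*√2018/2018) = -204/2357 - 126*I*√2018/1009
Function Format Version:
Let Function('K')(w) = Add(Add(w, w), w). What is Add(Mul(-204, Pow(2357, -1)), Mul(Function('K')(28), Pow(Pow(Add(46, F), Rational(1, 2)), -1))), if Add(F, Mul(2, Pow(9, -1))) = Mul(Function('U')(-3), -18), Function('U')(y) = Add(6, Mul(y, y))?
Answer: Add(Rational(-204, 2357), Mul(Rational(-126, 1009), I, Pow(2018, Rational(1, 2)))) ≈ Add(-0.086551, Mul(-5.6097, I))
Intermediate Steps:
Function('K')(w) = Mul(3, w) (Function('K')(w) = Add(Mul(2, w), w) = Mul(3, w))
Function('U')(y) = Add(6, Pow(y, 2))
F = Rational(-2432, 9) (F = Add(Rational(-2, 9), Mul(Add(6, Pow(-3, 2)), -18)) = Add(Rational(-2, 9), Mul(Add(6, 9), -18)) = Add(Rational(-2, 9), Mul(15, -18)) = Add(Rational(-2, 9), -270) = Rational(-2432, 9) ≈ -270.22)
Add(Mul(-204, Pow(2357, -1)), Mul(Function('K')(28), Pow(Pow(Add(46, F), Rational(1, 2)), -1))) = Add(Mul(-204, Pow(2357, -1)), Mul(Mul(3, 28), Pow(Pow(Add(46, Rational(-2432, 9)), Rational(1, 2)), -1))) = Add(Mul(-204, Rational(1, 2357)), Mul(84, Pow(Pow(Rational(-2018, 9), Rational(1, 2)), -1))) = Add(Rational(-204, 2357), Mul(84, Pow(Mul(Rational(1, 3), I, Pow(2018, Rational(1, 2))), -1))) = Add(Rational(-204, 2357), Mul(84, Mul(Rational(-3, 2018), I, Pow(2018, Rational(1, 2))))) = Add(Rational(-204, 2357), Mul(Rational(-126, 1009), I, Pow(2018, Rational(1, 2))))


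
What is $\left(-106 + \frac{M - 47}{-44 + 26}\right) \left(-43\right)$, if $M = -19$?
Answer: $\frac{13201}{3} \approx 4400.3$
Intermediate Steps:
$\left(-106 + \frac{M - 47}{-44 + 26}\right) \left(-43\right) = \left(-106 + \frac{-19 - 47}{-44 + 26}\right) \left(-43\right) = \left(-106 - \frac{66}{-18}\right) \left(-43\right) = \left(-106 - - \frac{11}{3}\right) \left(-43\right) = \left(-106 + \frac{11}{3}\right) \left(-43\right) = \left(- \frac{307}{3}\right) \left(-43\right) = \frac{13201}{3}$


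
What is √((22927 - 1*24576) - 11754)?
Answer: I*√13403 ≈ 115.77*I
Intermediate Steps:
√((22927 - 1*24576) - 11754) = √((22927 - 24576) - 11754) = √(-1649 - 11754) = √(-13403) = I*√13403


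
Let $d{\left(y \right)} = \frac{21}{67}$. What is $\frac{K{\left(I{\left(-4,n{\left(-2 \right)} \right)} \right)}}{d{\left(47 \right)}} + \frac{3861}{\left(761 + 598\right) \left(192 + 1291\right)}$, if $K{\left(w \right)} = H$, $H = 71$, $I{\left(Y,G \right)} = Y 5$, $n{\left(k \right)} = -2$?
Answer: $\frac{1065258290}{4702593} \approx 226.53$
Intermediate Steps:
$I{\left(Y,G \right)} = 5 Y$
$K{\left(w \right)} = 71$
$d{\left(y \right)} = \frac{21}{67}$ ($d{\left(y \right)} = 21 \cdot \frac{1}{67} = \frac{21}{67}$)
$\frac{K{\left(I{\left(-4,n{\left(-2 \right)} \right)} \right)}}{d{\left(47 \right)}} + \frac{3861}{\left(761 + 598\right) \left(192 + 1291\right)} = \frac{71}{\frac{21}{67}} + \frac{3861}{\left(761 + 598\right) \left(192 + 1291\right)} = 71 \cdot \frac{67}{21} + \frac{3861}{1359 \cdot 1483} = \frac{4757}{21} + \frac{3861}{2015397} = \frac{4757}{21} + 3861 \cdot \frac{1}{2015397} = \frac{4757}{21} + \frac{429}{223933} = \frac{1065258290}{4702593}$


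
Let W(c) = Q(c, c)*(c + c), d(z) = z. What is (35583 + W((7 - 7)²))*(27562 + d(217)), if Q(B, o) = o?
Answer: 988460157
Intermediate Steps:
W(c) = 2*c² (W(c) = c*(c + c) = c*(2*c) = 2*c²)
(35583 + W((7 - 7)²))*(27562 + d(217)) = (35583 + 2*((7 - 7)²)²)*(27562 + 217) = (35583 + 2*(0²)²)*27779 = (35583 + 2*0²)*27779 = (35583 + 2*0)*27779 = (35583 + 0)*27779 = 35583*27779 = 988460157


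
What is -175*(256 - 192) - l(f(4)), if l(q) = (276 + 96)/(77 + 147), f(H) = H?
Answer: -627293/56 ≈ -11202.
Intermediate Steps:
l(q) = 93/56 (l(q) = 372/224 = 372*(1/224) = 93/56)
-175*(256 - 192) - l(f(4)) = -175*(256 - 192) - 1*93/56 = -175*64 - 93/56 = -11200 - 93/56 = -627293/56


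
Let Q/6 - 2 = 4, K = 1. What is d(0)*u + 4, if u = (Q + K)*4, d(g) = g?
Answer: 4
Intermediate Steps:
Q = 36 (Q = 12 + 6*4 = 12 + 24 = 36)
u = 148 (u = (36 + 1)*4 = 37*4 = 148)
d(0)*u + 4 = 0*148 + 4 = 0 + 4 = 4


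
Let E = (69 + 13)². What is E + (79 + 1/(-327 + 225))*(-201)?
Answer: -311203/34 ≈ -9153.0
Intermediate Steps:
E = 6724 (E = 82² = 6724)
E + (79 + 1/(-327 + 225))*(-201) = 6724 + (79 + 1/(-327 + 225))*(-201) = 6724 + (79 + 1/(-102))*(-201) = 6724 + (79 - 1/102)*(-201) = 6724 + (8057/102)*(-201) = 6724 - 539819/34 = -311203/34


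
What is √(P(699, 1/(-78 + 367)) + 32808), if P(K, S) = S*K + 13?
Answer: 4*√592873/17 ≈ 181.17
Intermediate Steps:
P(K, S) = 13 + K*S (P(K, S) = K*S + 13 = 13 + K*S)
√(P(699, 1/(-78 + 367)) + 32808) = √((13 + 699/(-78 + 367)) + 32808) = √((13 + 699/289) + 32808) = √(4456/289 + 32808) = √(9485968/289) = 4*√592873/17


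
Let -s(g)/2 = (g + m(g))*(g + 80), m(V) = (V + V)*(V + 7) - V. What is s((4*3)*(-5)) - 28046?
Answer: -282446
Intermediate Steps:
m(V) = -V + 2*V*(7 + V) (m(V) = (2*V)*(7 + V) - V = 2*V*(7 + V) - V = -V + 2*V*(7 + V))
s(g) = -2*(80 + g)*(g + g*(13 + 2*g)) (s(g) = -2*(g + g*(13 + 2*g))*(g + 80) = -2*(g + g*(13 + 2*g))*(80 + g) = -2*(80 + g)*(g + g*(13 + 2*g)))
s((4*3)*(-5)) - 28046 = 4*((4*3)*(-5))*(-560 - ((4*3)*(-5))² - 87*4*3*(-5)) - 28046 = 4*(12*(-5))*(-560 - (12*(-5))² - 1044*(-5)) - 28046 = 4*(-60)*(-560 - 1*(-60)² - 87*(-60)) - 28046 = 4*(-60)*(-560 - 1*3600 + 5220) - 28046 = 4*(-60)*(-560 - 3600 + 5220) - 28046 = 4*(-60)*1060 - 28046 = -254400 - 28046 = -282446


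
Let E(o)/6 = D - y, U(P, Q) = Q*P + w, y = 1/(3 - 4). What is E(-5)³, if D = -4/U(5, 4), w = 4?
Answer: 125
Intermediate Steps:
y = -1 (y = 1/(-1) = -1)
U(P, Q) = 4 + P*Q (U(P, Q) = Q*P + 4 = P*Q + 4 = 4 + P*Q)
D = -⅙ (D = -4/(4 + 5*4) = -4/(4 + 20) = -4/24 = -4*1/24 = -⅙ ≈ -0.16667)
E(o) = 5 (E(o) = 6*(-⅙ - 1*(-1)) = 6*(-⅙ + 1) = 6*(⅚) = 5)
E(-5)³ = 5³ = 125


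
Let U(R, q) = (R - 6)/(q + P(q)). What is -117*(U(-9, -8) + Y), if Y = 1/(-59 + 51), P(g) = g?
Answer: -1521/16 ≈ -95.063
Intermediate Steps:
Y = -1/8 (Y = 1/(-8) = -1/8 ≈ -0.12500)
U(R, q) = (-6 + R)/(2*q) (U(R, q) = (R - 6)/(q + q) = (-6 + R)/((2*q)) = (-6 + R)*(1/(2*q)) = (-6 + R)/(2*q))
-117*(U(-9, -8) + Y) = -117*((1/2)*(-6 - 9)/(-8) - 1/8) = -117*((1/2)*(-1/8)*(-15) - 1/8) = -117*(15/16 - 1/8) = -117*13/16 = -1521/16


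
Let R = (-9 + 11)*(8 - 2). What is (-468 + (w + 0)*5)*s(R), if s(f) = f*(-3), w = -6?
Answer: 17928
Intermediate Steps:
R = 12 (R = 2*6 = 12)
s(f) = -3*f
(-468 + (w + 0)*5)*s(R) = (-468 + (-6 + 0)*5)*(-3*12) = (-468 - 6*5)*(-36) = (-468 - 30)*(-36) = -498*(-36) = 17928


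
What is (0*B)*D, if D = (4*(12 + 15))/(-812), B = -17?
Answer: 0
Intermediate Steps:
D = -27/203 (D = (4*27)*(-1/812) = 108*(-1/812) = -27/203 ≈ -0.13300)
(0*B)*D = (0*(-17))*(-27/203) = 0*(-27/203) = 0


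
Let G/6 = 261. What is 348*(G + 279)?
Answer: 642060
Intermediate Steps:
G = 1566 (G = 6*261 = 1566)
348*(G + 279) = 348*(1566 + 279) = 348*1845 = 642060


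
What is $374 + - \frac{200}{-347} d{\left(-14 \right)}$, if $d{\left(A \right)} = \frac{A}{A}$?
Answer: $\frac{129978}{347} \approx 374.58$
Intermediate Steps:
$d{\left(A \right)} = 1$
$374 + - \frac{200}{-347} d{\left(-14 \right)} = 374 + - \frac{200}{-347} \cdot 1 = 374 + \left(-200\right) \left(- \frac{1}{347}\right) 1 = 374 + \frac{200}{347} \cdot 1 = 374 + \frac{200}{347} = \frac{129978}{347}$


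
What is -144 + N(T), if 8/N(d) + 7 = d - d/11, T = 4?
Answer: -5416/37 ≈ -146.38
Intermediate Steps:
N(d) = 8/(-7 + 10*d/11) (N(d) = 8/(-7 + (d - d/11)) = 8/(-7 + 10*d/11))
-144 + N(T) = -144 + 88/(-77 + 10*4) = -144 + 88/(-77 + 40) = -144 + 88/(-37) = -144 + 88*(-1/37) = -144 - 88/37 = -5416/37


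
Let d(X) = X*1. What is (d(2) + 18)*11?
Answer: 220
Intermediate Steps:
d(X) = X
(d(2) + 18)*11 = (2 + 18)*11 = 20*11 = 220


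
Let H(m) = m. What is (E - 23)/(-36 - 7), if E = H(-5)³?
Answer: 148/43 ≈ 3.4419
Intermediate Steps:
E = -125 (E = (-5)³ = -125)
(E - 23)/(-36 - 7) = (-125 - 23)/(-36 - 7) = -148/(-43) = -1/43*(-148) = 148/43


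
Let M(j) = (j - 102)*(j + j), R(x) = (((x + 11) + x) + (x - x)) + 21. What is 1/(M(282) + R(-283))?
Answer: 1/100986 ≈ 9.9024e-6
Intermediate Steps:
R(x) = 32 + 2*x (R(x) = (((11 + x) + x) + 0) + 21 = ((11 + 2*x) + 0) + 21 = (11 + 2*x) + 21 = 32 + 2*x)
M(j) = 2*j*(-102 + j) (M(j) = (-102 + j)*(2*j) = 2*j*(-102 + j))
1/(M(282) + R(-283)) = 1/(2*282*(-102 + 282) + (32 + 2*(-283))) = 1/(2*282*180 + (32 - 566)) = 1/(101520 - 534) = 1/100986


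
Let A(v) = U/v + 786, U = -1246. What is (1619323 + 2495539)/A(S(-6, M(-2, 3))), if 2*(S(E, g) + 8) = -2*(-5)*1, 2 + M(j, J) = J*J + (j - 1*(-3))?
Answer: 6172293/1802 ≈ 3425.2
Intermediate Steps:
M(j, J) = 1 + j + J² (M(j, J) = -2 + (J*J + (j - 1*(-3))) = -2 + (J² + (j + 3)) = -2 + (J² + (3 + j)) = -2 + (3 + j + J²) = 1 + j + J²)
S(E, g) = -3 (S(E, g) = -8 + (-2*(-5)*1)/2 = -8 + (10*1)/2 = -8 + (½)*10 = -8 + 5 = -3)
A(v) = 786 - 1246/v (A(v) = -1246/v + 786 = 786 - 1246/v)
(1619323 + 2495539)/A(S(-6, M(-2, 3))) = (1619323 + 2495539)/(786 - 1246/(-3)) = 4114862/(786 - 1246*(-⅓)) = 4114862/(786 + 1246/3) = 4114862/(3604/3) = 4114862*(3/3604) = 6172293/1802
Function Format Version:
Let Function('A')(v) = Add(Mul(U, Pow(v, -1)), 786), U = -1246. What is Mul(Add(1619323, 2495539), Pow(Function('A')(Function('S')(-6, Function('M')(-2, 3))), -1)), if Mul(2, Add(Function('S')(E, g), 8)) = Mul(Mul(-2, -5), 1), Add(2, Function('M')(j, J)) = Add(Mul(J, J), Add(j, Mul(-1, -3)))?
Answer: Rational(6172293, 1802) ≈ 3425.2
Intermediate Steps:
Function('M')(j, J) = Add(1, j, Pow(J, 2)) (Function('M')(j, J) = Add(-2, Add(Mul(J, J), Add(j, Mul(-1, -3)))) = Add(-2, Add(Pow(J, 2), Add(j, 3))) = Add(-2, Add(Pow(J, 2), Add(3, j))) = Add(-2, Add(3, j, Pow(J, 2))) = Add(1, j, Pow(J, 2)))
Function('S')(E, g) = -3 (Function('S')(E, g) = Add(-8, Mul(Rational(1, 2), Mul(Mul(-2, -5), 1))) = Add(-8, Mul(Rational(1, 2), Mul(10, 1))) = Add(-8, Mul(Rational(1, 2), 10)) = Add(-8, 5) = -3)
Function('A')(v) = Add(786, Mul(-1246, Pow(v, -1))) (Function('A')(v) = Add(Mul(-1246, Pow(v, -1)), 786) = Add(786, Mul(-1246, Pow(v, -1))))
Mul(Add(1619323, 2495539), Pow(Function('A')(Function('S')(-6, Function('M')(-2, 3))), -1)) = Mul(Add(1619323, 2495539), Pow(Add(786, Mul(-1246, Pow(-3, -1))), -1)) = Mul(4114862, Pow(Add(786, Mul(-1246, Rational(-1, 3))), -1)) = Mul(4114862, Pow(Add(786, Rational(1246, 3)), -1)) = Mul(4114862, Pow(Rational(3604, 3), -1)) = Mul(4114862, Rational(3, 3604)) = Rational(6172293, 1802)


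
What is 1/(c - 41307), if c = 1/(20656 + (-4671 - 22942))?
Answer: -6957/287372800 ≈ -2.4209e-5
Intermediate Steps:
c = -1/6957 (c = 1/(20656 - 27613) = 1/(-6957) = -1/6957 ≈ -0.00014374)
1/(c - 41307) = 1/(-1/6957 - 41307) = 1/(-287372800/6957) = -6957/287372800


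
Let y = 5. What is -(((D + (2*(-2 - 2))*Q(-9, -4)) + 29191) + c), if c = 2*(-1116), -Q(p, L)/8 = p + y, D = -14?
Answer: -26689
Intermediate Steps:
Q(p, L) = -40 - 8*p (Q(p, L) = -8*(p + 5) = -8*(5 + p) = -40 - 8*p)
c = -2232
-(((D + (2*(-2 - 2))*Q(-9, -4)) + 29191) + c) = -(((-14 + (2*(-2 - 2))*(-40 - 8*(-9))) + 29191) - 2232) = -(((-14 + (2*(-4))*(-40 + 72)) + 29191) - 2232) = -(((-14 - 8*32) + 29191) - 2232) = -(((-14 - 256) + 29191) - 2232) = -((-270 + 29191) - 2232) = -(28921 - 2232) = -1*26689 = -26689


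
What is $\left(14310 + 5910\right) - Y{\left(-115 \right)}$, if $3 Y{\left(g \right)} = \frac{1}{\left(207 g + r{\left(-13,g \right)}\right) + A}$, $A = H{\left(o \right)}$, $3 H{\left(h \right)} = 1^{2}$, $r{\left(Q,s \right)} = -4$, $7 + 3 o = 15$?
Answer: $\frac{1444233721}{71426} \approx 20220.0$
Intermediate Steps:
$o = \frac{8}{3}$ ($o = - \frac{7}{3} + \frac{1}{3} \cdot 15 = - \frac{7}{3} + 5 = \frac{8}{3} \approx 2.6667$)
$H{\left(h \right)} = \frac{1}{3}$ ($H{\left(h \right)} = \frac{1^{2}}{3} = \frac{1}{3} \cdot 1 = \frac{1}{3}$)
$A = \frac{1}{3} \approx 0.33333$
$Y{\left(g \right)} = \frac{1}{3 \left(- \frac{11}{3} + 207 g\right)}$ ($Y{\left(g \right)} = \frac{1}{3 \left(\left(207 g - 4\right) + \frac{1}{3}\right)} = \frac{1}{3 \left(\left(-4 + 207 g\right) + \frac{1}{3}\right)} = \frac{1}{3 \left(- \frac{11}{3} + 207 g\right)}$)
$\left(14310 + 5910\right) - Y{\left(-115 \right)} = \left(14310 + 5910\right) - \frac{1}{-11 + 621 \left(-115\right)} = 20220 - \frac{1}{-11 - 71415} = 20220 - \frac{1}{-71426} = 20220 - - \frac{1}{71426} = 20220 + \frac{1}{71426} = \frac{1444233721}{71426}$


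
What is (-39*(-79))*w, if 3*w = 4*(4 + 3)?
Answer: 28756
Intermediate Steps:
w = 28/3 (w = (4*(4 + 3))/3 = (4*7)/3 = (⅓)*28 = 28/3 ≈ 9.3333)
(-39*(-79))*w = -39*(-79)*(28/3) = 3081*(28/3) = 28756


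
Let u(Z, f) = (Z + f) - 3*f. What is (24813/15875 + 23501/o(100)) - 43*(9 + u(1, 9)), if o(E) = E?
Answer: 36866387/63500 ≈ 580.57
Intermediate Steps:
u(Z, f) = Z - 2*f
(24813/15875 + 23501/o(100)) - 43*(9 + u(1, 9)) = (24813/15875 + 23501/100) - 43*(9 + (1 - 2*9)) = (24813*(1/15875) + 23501*(1/100)) - 43*(9 + (1 - 18)) = (24813/15875 + 23501/100) - 43*(9 - 17) = 15022387/63500 - 43*(-8) = 15022387/63500 + 344 = 36866387/63500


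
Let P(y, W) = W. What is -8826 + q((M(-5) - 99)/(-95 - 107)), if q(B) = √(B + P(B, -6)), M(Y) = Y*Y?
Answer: -8826 + I*√57469/101 ≈ -8826.0 + 2.3735*I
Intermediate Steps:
M(Y) = Y²
q(B) = √(-6 + B) (q(B) = √(B - 6) = √(-6 + B))
-8826 + q((M(-5) - 99)/(-95 - 107)) = -8826 + √(-6 + ((-5)² - 99)/(-95 - 107)) = -8826 + √(-6 + (25 - 99)/(-202)) = -8826 + √(-6 - 74*(-1/202)) = -8826 + √(-6 + 37/101) = -8826 + √(-569/101) = -8826 + I*√57469/101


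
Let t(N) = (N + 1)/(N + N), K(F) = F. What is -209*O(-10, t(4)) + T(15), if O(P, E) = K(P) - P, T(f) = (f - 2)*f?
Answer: 195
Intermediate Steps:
t(N) = (1 + N)/(2*N) (t(N) = (1 + N)/((2*N)) = (1 + N)*(1/(2*N)) = (1 + N)/(2*N))
T(f) = f*(-2 + f) (T(f) = (-2 + f)*f = f*(-2 + f))
O(P, E) = 0 (O(P, E) = P - P = 0)
-209*O(-10, t(4)) + T(15) = -209*0 + 15*(-2 + 15) = 0 + 15*13 = 0 + 195 = 195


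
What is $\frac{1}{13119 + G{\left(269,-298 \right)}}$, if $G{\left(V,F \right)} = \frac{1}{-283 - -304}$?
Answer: $\frac{21}{275500} \approx 7.6225 \cdot 10^{-5}$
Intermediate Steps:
$G{\left(V,F \right)} = \frac{1}{21}$ ($G{\left(V,F \right)} = \frac{1}{-283 + 304} = \frac{1}{21}$)
$\frac{1}{13119 + G{\left(269,-298 \right)}} = \frac{1}{13119 + \frac{1}{21}} = \frac{1}{\frac{275500}{21}} = \frac{21}{275500}$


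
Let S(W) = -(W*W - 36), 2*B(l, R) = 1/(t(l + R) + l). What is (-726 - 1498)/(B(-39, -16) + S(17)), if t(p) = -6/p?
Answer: 9514272/1082389 ≈ 8.7901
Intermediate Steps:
B(l, R) = 1/(2*(l - 6/(R + l))) (B(l, R) = 1/(2*(-6/(l + R) + l)) = 1/(2*(-6/(R + l) + l)) = 1/(2*(l - 6/(R + l))))
S(W) = 36 - W² (S(W) = -(W² - 36) = -(-36 + W²) = 36 - W²)
(-726 - 1498)/(B(-39, -16) + S(17)) = (-726 - 1498)/((-16 - 39)/(2*(-6 - 39*(-16 - 39))) + (36 - 1*17²)) = -2224/((½)*(-55)/(-6 - 39*(-55)) + (36 - 1*289)) = -2224/((½)*(-55)/(-6 + 2145) + (36 - 289)) = -2224/((½)*(-55)/2139 - 253) = -2224/((½)*(1/2139)*(-55) - 253) = -2224/(-55/4278 - 253) = -2224/(-1082389/4278) = -2224*(-4278/1082389) = 9514272/1082389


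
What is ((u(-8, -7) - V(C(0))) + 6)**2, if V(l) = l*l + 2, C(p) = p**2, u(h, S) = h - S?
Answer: 9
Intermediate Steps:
V(l) = 2 + l**2 (V(l) = l**2 + 2 = 2 + l**2)
((u(-8, -7) - V(C(0))) + 6)**2 = (((-8 - 1*(-7)) - (2 + (0**2)**2)) + 6)**2 = (((-8 + 7) - (2 + 0**2)) + 6)**2 = ((-1 - (2 + 0)) + 6)**2 = ((-1 - 1*2) + 6)**2 = ((-1 - 2) + 6)**2 = (-3 + 6)**2 = 3**2 = 9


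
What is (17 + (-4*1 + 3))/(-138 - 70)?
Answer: -1/13 ≈ -0.076923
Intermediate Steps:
(17 + (-4*1 + 3))/(-138 - 70) = (17 + (-4 + 3))/(-208) = (17 - 1)*(-1/208) = 16*(-1/208) = -1/13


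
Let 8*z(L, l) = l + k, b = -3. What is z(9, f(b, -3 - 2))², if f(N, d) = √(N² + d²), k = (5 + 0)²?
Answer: (25 + √34)²/64 ≈ 14.852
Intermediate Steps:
k = 25 (k = 5² = 25)
z(L, l) = 25/8 + l/8 (z(L, l) = (l + 25)/8 = (25 + l)/8 = 25/8 + l/8)
z(9, f(b, -3 - 2))² = (25/8 + √((-3)² + (-3 - 2)²)/8)² = (25/8 + √(9 + (-5)²)/8)² = (25/8 + √(9 + 25)/8)² = (25/8 + √34/8)²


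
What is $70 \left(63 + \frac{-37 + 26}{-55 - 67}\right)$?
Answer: $\frac{269395}{61} \approx 4416.3$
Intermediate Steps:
$70 \left(63 + \frac{-37 + 26}{-55 - 67}\right) = 70 \left(63 - \frac{11}{-122}\right) = 70 \left(63 - - \frac{11}{122}\right) = 70 \left(63 + \frac{11}{122}\right) = 70 \cdot \frac{7697}{122} = \frac{269395}{61}$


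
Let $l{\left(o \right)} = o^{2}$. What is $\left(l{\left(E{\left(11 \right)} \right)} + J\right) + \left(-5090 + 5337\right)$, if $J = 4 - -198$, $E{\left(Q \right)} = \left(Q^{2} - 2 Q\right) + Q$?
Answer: $12549$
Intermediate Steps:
$E{\left(Q \right)} = Q^{2} - Q$
$J = 202$ ($J = 4 + 198 = 202$)
$\left(l{\left(E{\left(11 \right)} \right)} + J\right) + \left(-5090 + 5337\right) = \left(\left(11 \left(-1 + 11\right)\right)^{2} + 202\right) + \left(-5090 + 5337\right) = \left(\left(11 \cdot 10\right)^{2} + 202\right) + 247 = \left(110^{2} + 202\right) + 247 = \left(12100 + 202\right) + 247 = 12302 + 247 = 12549$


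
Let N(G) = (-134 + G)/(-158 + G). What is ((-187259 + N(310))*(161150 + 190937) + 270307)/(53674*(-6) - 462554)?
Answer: 626342424690/7453681 ≈ 84031.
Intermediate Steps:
N(G) = (-134 + G)/(-158 + G)
((-187259 + N(310))*(161150 + 190937) + 270307)/(53674*(-6) - 462554) = ((-187259 + (-134 + 310)/(-158 + 310))*(161150 + 190937) + 270307)/(53674*(-6) - 462554) = ((-187259 + 176/152)*352087 + 270307)/(-322044 - 462554) = ((-187259 + (1/152)*176)*352087 + 270307)/(-784598) = ((-187259 + 22/19)*352087 + 270307)*(-1/784598) = (-3557899/19*352087 + 270307)*(-1/784598) = (-1252689985213/19 + 270307)*(-1/784598) = -1252684849380/19*(-1/784598) = 626342424690/7453681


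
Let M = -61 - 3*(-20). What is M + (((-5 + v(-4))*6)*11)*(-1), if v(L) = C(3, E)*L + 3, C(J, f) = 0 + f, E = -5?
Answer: -1189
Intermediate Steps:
C(J, f) = f
v(L) = 3 - 5*L (v(L) = -5*L + 3 = 3 - 5*L)
M = -1 (M = -61 + 60 = -1)
M + (((-5 + v(-4))*6)*11)*(-1) = -1 + (((-5 + (3 - 5*(-4)))*6)*11)*(-1) = -1 + (((-5 + (3 + 20))*6)*11)*(-1) = -1 + (((-5 + 23)*6)*11)*(-1) = -1 + ((18*6)*11)*(-1) = -1 + (108*11)*(-1) = -1 + 1188*(-1) = -1 - 1188 = -1189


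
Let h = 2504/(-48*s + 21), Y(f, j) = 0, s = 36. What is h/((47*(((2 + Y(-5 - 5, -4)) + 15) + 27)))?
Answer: -626/882519 ≈ -0.00070933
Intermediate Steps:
h = -2504/1707 (h = 2504/(-48*36 + 21) = 2504/(-1728 + 21) = 2504/(-1707) = 2504*(-1/1707) = -2504/1707 ≈ -1.4669)
h/((47*(((2 + Y(-5 - 5, -4)) + 15) + 27))) = -2504*1/(47*(((2 + 0) + 15) + 27))/1707 = -2504*1/(47*((2 + 15) + 27))/1707 = -2504*1/(47*(17 + 27))/1707 = -2504/(1707*(47*44)) = -2504/1707/2068 = -2504/1707*1/2068 = -626/882519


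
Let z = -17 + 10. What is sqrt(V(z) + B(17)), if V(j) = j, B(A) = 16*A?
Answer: sqrt(265) ≈ 16.279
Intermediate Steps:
z = -7
sqrt(V(z) + B(17)) = sqrt(-7 + 16*17) = sqrt(-7 + 272) = sqrt(265)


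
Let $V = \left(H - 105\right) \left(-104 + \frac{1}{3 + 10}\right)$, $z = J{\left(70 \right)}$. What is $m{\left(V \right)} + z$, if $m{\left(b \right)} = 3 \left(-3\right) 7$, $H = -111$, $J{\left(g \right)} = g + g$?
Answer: $77$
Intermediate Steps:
$J{\left(g \right)} = 2 g$
$z = 140$ ($z = 2 \cdot 70 = 140$)
$V = \frac{291816}{13}$ ($V = \left(-111 - 105\right) \left(-104 + \frac{1}{3 + 10}\right) = - 216 \left(-104 + \frac{1}{13}\right) = \left(-216\right) \left(- \frac{1351}{13}\right) = \frac{291816}{13} \approx 22447.0$)
$m{\left(b \right)} = -63$ ($m{\left(b \right)} = \left(-9\right) 7 = -63$)
$m{\left(V \right)} + z = -63 + 140 = 77$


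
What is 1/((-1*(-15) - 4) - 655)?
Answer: -1/644 ≈ -0.0015528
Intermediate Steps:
1/((-1*(-15) - 4) - 655) = 1/((15 - 4) - 655) = 1/(11 - 655) = 1/(-644) = -1/644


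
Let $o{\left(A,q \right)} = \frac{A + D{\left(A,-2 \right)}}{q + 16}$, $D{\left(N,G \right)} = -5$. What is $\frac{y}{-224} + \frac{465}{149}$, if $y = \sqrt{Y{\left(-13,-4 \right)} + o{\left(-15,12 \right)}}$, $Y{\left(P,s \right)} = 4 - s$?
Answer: $\frac{465}{149} - \frac{\sqrt{357}}{1568} \approx 3.1088$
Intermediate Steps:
$o{\left(A,q \right)} = \frac{-5 + A}{16 + q}$ ($o{\left(A,q \right)} = \frac{A - 5}{q + 16} = \frac{-5 + A}{16 + q}$)
$y = \frac{\sqrt{357}}{7}$ ($y = \sqrt{\left(4 - -4\right) + \frac{-5 - 15}{16 + 12}} = \sqrt{\left(4 + 4\right) + \frac{1}{28} \left(-20\right)} = \sqrt{8 + \frac{1}{28} \left(-20\right)} = \sqrt{8 - \frac{5}{7}} = \sqrt{\frac{51}{7}} = \frac{\sqrt{357}}{7} \approx 2.6992$)
$\frac{y}{-224} + \frac{465}{149} = \frac{\frac{1}{7} \sqrt{357}}{-224} + \frac{465}{149} = \frac{\sqrt{357}}{7} \left(- \frac{1}{224}\right) + 465 \cdot \frac{1}{149} = - \frac{\sqrt{357}}{1568} + \frac{465}{149} = \frac{465}{149} - \frac{\sqrt{357}}{1568}$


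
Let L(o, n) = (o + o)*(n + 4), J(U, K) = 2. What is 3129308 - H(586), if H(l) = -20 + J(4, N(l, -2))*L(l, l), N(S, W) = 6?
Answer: 1746368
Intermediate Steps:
L(o, n) = 2*o*(4 + n) (L(o, n) = (2*o)*(4 + n) = 2*o*(4 + n))
H(l) = -20 + 4*l*(4 + l) (H(l) = -20 + 2*(2*l*(4 + l)) = -20 + 4*l*(4 + l))
3129308 - H(586) = 3129308 - (-20 + 4*586*(4 + 586)) = 3129308 - (-20 + 4*586*590) = 3129308 - (-20 + 1382960) = 3129308 - 1*1382940 = 3129308 - 1382940 = 1746368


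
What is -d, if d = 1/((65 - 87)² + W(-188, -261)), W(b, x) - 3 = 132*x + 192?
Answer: 1/33773 ≈ 2.9609e-5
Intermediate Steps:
W(b, x) = 195 + 132*x (W(b, x) = 3 + (132*x + 192) = 3 + (192 + 132*x) = 195 + 132*x)
d = -1/33773 (d = 1/((65 - 87)² + (195 + 132*(-261))) = 1/((-22)² + (195 - 34452)) = 1/(484 - 34257) = 1/(-33773) = -1/33773 ≈ -2.9609e-5)
-d = -1*(-1/33773) = 1/33773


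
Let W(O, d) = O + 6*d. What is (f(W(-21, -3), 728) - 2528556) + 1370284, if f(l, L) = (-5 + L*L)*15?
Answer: 6791413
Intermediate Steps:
f(l, L) = -75 + 15*L**2 (f(l, L) = (-5 + L**2)*15 = -75 + 15*L**2)
(f(W(-21, -3), 728) - 2528556) + 1370284 = ((-75 + 15*728**2) - 2528556) + 1370284 = ((-75 + 15*529984) - 2528556) + 1370284 = ((-75 + 7949760) - 2528556) + 1370284 = (7949685 - 2528556) + 1370284 = 5421129 + 1370284 = 6791413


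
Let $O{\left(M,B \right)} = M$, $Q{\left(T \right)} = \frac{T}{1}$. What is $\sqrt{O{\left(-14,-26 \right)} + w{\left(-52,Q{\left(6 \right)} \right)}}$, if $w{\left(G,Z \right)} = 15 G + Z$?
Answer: $2 i \sqrt{197} \approx 28.071 i$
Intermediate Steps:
$Q{\left(T \right)} = T$ ($Q{\left(T \right)} = T 1 = T$)
$w{\left(G,Z \right)} = Z + 15 G$
$\sqrt{O{\left(-14,-26 \right)} + w{\left(-52,Q{\left(6 \right)} \right)}} = \sqrt{-14 + \left(6 + 15 \left(-52\right)\right)} = \sqrt{-14 + \left(6 - 780\right)} = \sqrt{-14 - 774} = \sqrt{-788} = 2 i \sqrt{197}$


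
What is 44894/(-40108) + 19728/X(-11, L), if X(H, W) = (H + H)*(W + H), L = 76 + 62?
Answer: -229171115/28015438 ≈ -8.1802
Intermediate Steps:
L = 138
X(H, W) = 2*H*(H + W) (X(H, W) = (2*H)*(H + W) = 2*H*(H + W))
44894/(-40108) + 19728/X(-11, L) = 44894/(-40108) + 19728/((2*(-11)*(-11 + 138))) = 44894*(-1/40108) + 19728/((2*(-11)*127)) = -22447/20054 + 19728/(-2794) = -22447/20054 + 19728*(-1/2794) = -22447/20054 - 9864/1397 = -229171115/28015438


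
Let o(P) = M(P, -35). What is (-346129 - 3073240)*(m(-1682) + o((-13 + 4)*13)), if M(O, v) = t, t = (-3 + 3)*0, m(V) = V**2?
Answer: -9673818902756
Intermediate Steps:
t = 0 (t = 0*0 = 0)
M(O, v) = 0
o(P) = 0
(-346129 - 3073240)*(m(-1682) + o((-13 + 4)*13)) = (-346129 - 3073240)*((-1682)**2 + 0) = -3419369*(2829124 + 0) = -3419369*2829124 = -9673818902756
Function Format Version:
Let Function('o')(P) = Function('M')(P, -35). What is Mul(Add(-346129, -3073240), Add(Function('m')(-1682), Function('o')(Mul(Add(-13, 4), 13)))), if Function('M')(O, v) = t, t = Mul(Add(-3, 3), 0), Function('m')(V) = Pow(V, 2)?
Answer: -9673818902756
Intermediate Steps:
t = 0 (t = Mul(0, 0) = 0)
Function('M')(O, v) = 0
Function('o')(P) = 0
Mul(Add(-346129, -3073240), Add(Function('m')(-1682), Function('o')(Mul(Add(-13, 4), 13)))) = Mul(Add(-346129, -3073240), Add(Pow(-1682, 2), 0)) = Mul(-3419369, Add(2829124, 0)) = Mul(-3419369, 2829124) = -9673818902756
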